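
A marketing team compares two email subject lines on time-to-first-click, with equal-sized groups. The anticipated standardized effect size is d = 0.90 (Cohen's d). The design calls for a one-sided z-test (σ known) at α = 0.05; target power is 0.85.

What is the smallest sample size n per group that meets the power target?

For power 0.85 need Φ(δ − z_{0.05}) = 0.85, so δ = z_{0.05} + z_{0.15} = 1.645 + 1.036 = 2.681.
δ = d·√(n/2) ⇒ n = 2(δ/d)² = 2 × (2.681 / 0.90)² = 17.75.
Round up to the next whole unit.

n = 18 per group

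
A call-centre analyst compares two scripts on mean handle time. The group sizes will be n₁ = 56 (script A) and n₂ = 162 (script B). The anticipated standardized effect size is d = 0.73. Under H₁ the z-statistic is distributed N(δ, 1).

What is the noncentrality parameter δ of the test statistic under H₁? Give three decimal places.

δ ≈ 4.709

The noncentrality parameter scales effect size by the design's sample-size factor: δ = d / √(1/n₁ + 1/n₂) = 0.73 / √(1/56 + 1/162) = 4.7092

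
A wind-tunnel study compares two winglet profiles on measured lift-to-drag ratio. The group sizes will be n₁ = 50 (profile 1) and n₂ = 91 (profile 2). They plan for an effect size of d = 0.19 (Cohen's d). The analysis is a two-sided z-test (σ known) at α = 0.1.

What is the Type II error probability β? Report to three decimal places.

β ≈ 0.711

Noncentrality parameter: δ = d / √(1/n₁ + 1/n₂) = 0.19 / √(1/50 + 1/91) = 1.0793
Two-sided α = 0.1 → critical value z_{0.05} = 1.645.
Power = Φ(δ − 1.645) + Φ(−δ − 1.645) = Φ(-0.566) + Φ(-2.724) = 0.2859 + 0.0032 = 0.2891.
Type II error: β = 1 − power = 1 − 0.2891 = 0.7109.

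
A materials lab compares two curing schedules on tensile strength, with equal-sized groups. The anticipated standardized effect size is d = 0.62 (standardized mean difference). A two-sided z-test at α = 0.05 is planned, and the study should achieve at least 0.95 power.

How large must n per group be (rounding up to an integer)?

For power 0.95 need Φ(δ − z_{0.025}) = 0.95, so δ = z_{0.025} + z_{0.05} = 1.960 + 1.645 = 3.605.
(Ignoring the negligible lower-tail rejection probability gives the usual closed-form inversion.)
δ = d·√(n/2) ⇒ n = 2(δ/d)² = 2 × (3.605 / 0.62)² = 67.61.
Round up to the next whole unit.

n = 68 per group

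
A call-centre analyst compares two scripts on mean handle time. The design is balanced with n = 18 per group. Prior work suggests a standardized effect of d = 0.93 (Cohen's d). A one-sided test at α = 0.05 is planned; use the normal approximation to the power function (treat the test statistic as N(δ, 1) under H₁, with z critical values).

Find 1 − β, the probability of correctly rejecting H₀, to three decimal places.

Power ≈ 0.874

Noncentrality parameter: δ = d·√(n/2) = 0.93 × √(18/2) = 2.7900
One-sided α = 0.05 → critical value z_{0.05} = 1.645.
Power = P(Z > 1.645 − δ) = Φ(1.145) = 0.8739.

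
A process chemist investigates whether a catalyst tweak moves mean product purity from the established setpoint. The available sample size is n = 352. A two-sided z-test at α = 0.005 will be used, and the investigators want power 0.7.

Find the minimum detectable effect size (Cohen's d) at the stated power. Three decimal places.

Required noncentrality: δ = z_{0.0025} + z_{0.30} = 2.807 + 0.524 = 3.331.
(The second rejection-region term Φ(−δ − z_{α/2}) is negligible and dropped.)
δ = d·√n ⇒ d = δ/√n = 3.331/√352 = 0.1776.

d ≈ 0.178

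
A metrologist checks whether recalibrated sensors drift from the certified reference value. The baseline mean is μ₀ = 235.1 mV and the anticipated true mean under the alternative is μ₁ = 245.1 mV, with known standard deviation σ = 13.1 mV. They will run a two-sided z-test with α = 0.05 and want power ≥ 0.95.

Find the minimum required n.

Standardized effect: d = |μ₁ − μ₀| / σ = |245.1 − 235.1| / 13.1 = 0.7634
Set Φ(δ − 1.960) = 0.95; then δ − 1.960 = Φ⁻¹(0.95) = 1.645, giving δ = 3.605.
(For δ > 0 the lower-tail rejection region contributes negligibly to power, so the one-term inversion is standard.)
δ = d·√n ⇒ n = (δ/d)² = (3.605 / 0.7634)² = 22.30.
Rounding up, n = 23.

n = 23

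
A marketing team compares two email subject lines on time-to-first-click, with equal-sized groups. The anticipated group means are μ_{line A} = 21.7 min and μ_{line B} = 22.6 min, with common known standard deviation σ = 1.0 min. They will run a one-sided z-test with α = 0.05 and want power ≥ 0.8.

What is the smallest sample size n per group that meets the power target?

Standardized effect: d = |μ_{line A} − μ_{line B}| / σ = |21.7 − 22.6| / 1.0 = 0.9000
Set Φ(δ − 1.645) = 0.8; then δ − 1.645 = Φ⁻¹(0.8) = 0.842, giving δ = 2.486.
δ = d·√(n/2) ⇒ n = 2(δ/d)² = 2 × (2.486 / 0.9000)² = 15.27.
Rounding up, n = 16 per group.

n = 16 per group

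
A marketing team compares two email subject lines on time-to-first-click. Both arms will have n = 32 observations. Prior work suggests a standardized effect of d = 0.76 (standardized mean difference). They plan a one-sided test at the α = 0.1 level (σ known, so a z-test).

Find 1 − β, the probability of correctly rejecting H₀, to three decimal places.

Power ≈ 0.961

Noncentrality parameter: δ = d·√(n/2) = 0.76 × √(32/2) = 3.0400
Critical value for a one-sided test at α = 0.1: z_α = 1.282.
Power = P(Z > 1.282 − δ) = Φ(1.758) = 0.9607.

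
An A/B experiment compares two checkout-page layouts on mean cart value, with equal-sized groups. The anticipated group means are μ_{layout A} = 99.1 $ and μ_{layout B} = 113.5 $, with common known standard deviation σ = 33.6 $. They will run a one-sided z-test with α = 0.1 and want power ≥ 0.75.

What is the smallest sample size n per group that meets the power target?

Standardized effect: d = |μ_{layout A} − μ_{layout B}| / σ = |99.1 − 113.5| / 33.6 = 0.4286
Set Φ(δ − 1.282) = 0.75; then δ − 1.282 = Φ⁻¹(0.75) = 0.674, giving δ = 1.956.
δ = d·√(n/2) ⇒ n = 2(δ/d)² = 2 × (1.956 / 0.4286)² = 41.66.
Rounding up, n = 42 per group.

n = 42 per group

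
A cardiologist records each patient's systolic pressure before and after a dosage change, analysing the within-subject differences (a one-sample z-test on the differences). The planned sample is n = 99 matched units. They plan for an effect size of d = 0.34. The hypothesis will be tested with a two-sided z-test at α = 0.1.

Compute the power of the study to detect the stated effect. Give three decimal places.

Noncentrality parameter: δ = d·√n = 0.34 × √99 = 3.3830
Critical value for a two-sided test at α = 0.1: z_{α/2} = 1.645.
Power = Φ(δ − 1.645) + Φ(−δ − 1.645) = Φ(1.738) + Φ(-5.028) = 0.9589 + 0.0000 = 0.9589.

Power ≈ 0.959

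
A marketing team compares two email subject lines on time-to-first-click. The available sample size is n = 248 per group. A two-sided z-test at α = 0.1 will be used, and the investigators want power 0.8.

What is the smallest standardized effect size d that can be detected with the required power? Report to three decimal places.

d ≈ 0.223

Need Φ(δ − 1.645) = 0.8, so δ = 1.645 + 0.842 = 2.486.
(Lower-tail contribution to power is negligible for δ > 0.)
δ = d·√(n/2) ⇒ d = δ/√(n/2) = 2.486/√(248/2) = 0.2233.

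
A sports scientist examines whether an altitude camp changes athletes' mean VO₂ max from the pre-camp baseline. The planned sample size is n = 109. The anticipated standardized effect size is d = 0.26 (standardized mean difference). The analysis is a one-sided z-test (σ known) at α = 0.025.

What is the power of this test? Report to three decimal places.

Noncentrality parameter: δ = d·√n = 0.26 × √109 = 2.7145
One-sided α = 0.025 → critical value z_{0.025} = 1.960.
Power = P(Z > 1.960 − δ) = Φ(0.755) = 0.7747.

Power ≈ 0.775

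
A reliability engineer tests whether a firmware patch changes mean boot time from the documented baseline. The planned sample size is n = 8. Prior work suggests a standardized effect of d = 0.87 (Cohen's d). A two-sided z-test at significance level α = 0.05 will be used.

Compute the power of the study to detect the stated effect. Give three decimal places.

Noncentrality parameter: δ = d·√n = 0.87 × √8 = 2.4607
Critical value for a two-sided test at α = 0.05: z_{α/2} = 1.960.
Power = Φ(δ − 1.960) + Φ(−δ − 1.960) = Φ(0.501) + Φ(-4.421) = 0.6917 + 0.0000 = 0.6917.

Power ≈ 0.692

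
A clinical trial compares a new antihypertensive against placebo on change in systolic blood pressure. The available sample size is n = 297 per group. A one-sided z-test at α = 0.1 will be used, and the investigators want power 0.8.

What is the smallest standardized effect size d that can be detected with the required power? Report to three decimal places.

Need Φ(δ − 1.282) = 0.8, so δ = 1.282 + 0.842 = 2.123.
δ = d·√(n/2) ⇒ d = δ/√(n/2) = 2.123/√(297/2) = 0.1742.

d ≈ 0.174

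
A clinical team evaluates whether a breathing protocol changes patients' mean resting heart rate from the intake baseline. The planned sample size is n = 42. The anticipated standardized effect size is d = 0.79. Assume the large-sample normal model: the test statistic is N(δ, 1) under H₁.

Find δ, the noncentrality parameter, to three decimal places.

δ = d·√n = 0.79 × √42 = 5.1198

δ ≈ 5.120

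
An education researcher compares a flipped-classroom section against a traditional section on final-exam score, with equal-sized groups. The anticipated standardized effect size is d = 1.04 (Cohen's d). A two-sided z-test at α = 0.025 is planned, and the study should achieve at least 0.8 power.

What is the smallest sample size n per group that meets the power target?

For power 0.8 need Φ(δ − z_{0.0125}) = 0.8, so δ = z_{0.0125} + z_{0.20} = 2.241 + 0.842 = 3.083.
(For δ > 0 the lower-tail rejection region contributes negligibly to power, so the one-term inversion is standard.)
δ = d·√(n/2) ⇒ n = 2(δ/d)² = 2 × (3.083 / 1.04)² = 17.58.
Rounding up, n = 18 per group.

n = 18 per group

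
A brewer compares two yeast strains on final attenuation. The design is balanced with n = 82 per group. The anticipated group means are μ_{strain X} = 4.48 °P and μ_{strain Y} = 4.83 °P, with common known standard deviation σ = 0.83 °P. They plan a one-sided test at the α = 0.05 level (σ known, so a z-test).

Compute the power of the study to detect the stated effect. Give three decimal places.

Standardized effect: d = |μ_{strain X} − μ_{strain Y}| / σ = |4.48 − 4.83| / 0.83 = 0.4217
Noncentrality parameter: δ = d·√(n/2) = 0.4217 × √(82/2) = 2.7001
One-sided α = 0.05 → critical value z_{0.05} = 1.645.
Power = Φ(δ − 1.645) = Φ(1.055) = 0.8543.

Power ≈ 0.854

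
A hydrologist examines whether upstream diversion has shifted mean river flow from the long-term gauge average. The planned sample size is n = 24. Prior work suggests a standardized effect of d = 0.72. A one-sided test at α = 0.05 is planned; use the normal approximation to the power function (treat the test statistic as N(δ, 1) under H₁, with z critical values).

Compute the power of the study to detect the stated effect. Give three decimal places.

Noncentrality parameter: δ = d·√n = 0.72 × √24 = 3.5273
One-sided α = 0.05 → critical value z_{0.05} = 1.645.
Power = P(Z > 1.645 − δ) = Φ(1.882) = 0.9701.

Power ≈ 0.970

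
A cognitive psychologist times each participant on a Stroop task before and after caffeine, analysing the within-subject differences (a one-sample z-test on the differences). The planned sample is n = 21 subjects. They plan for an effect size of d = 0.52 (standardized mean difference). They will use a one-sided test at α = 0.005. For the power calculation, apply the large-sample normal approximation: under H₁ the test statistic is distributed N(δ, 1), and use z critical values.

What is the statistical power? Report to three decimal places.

Noncentrality parameter: δ = d·√n = 0.52 × √21 = 2.3829
Critical value for a one-sided test at α = 0.005: z_α = 2.576.
Power = Φ(δ − 2.576) = Φ(-0.193) = 0.4235.

Power ≈ 0.424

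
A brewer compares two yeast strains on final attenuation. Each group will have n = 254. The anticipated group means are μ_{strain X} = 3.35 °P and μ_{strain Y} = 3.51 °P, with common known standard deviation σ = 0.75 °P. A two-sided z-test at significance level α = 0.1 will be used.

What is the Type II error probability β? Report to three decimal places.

Standardized effect: d = |μ_{strain X} − μ_{strain Y}| / σ = |3.35 − 3.51| / 0.75 = 0.2133
Noncentrality parameter: δ = d·√(n/2) = 0.2133 × √(254/2) = 2.4041
Critical value for a two-sided test at α = 0.1: z_{α/2} = 1.645.
Power = Φ(δ − 1.645) + Φ(−δ − 1.645) = Φ(0.759) + Φ(-4.049) = 0.7762 + 0.0000 = 0.7762.
Type II error: β = 1 − power = 1 − 0.7762 = 0.2238.

β ≈ 0.224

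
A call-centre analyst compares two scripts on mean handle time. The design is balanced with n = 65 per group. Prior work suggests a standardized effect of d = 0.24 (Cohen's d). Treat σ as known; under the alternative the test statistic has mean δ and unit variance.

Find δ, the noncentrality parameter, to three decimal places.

The noncentrality parameter scales effect size by the design's sample-size factor: δ = d·√(n/2) = 0.24 × √(65/2) = 1.3682

δ ≈ 1.368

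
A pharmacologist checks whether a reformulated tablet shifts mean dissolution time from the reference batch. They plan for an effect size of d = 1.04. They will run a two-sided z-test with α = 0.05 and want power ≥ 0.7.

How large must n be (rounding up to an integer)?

For power 0.7 need Φ(δ − z_{0.025}) = 0.7, so δ = z_{0.025} + z_{0.30} = 1.960 + 0.524 = 2.484.
(For δ > 0 the lower-tail rejection region contributes negligibly to power, so the one-term inversion is standard.)
δ = d·√n ⇒ n = (δ/d)² = (2.484 / 1.04)² = 5.71.
Round up to the next whole unit.

n = 6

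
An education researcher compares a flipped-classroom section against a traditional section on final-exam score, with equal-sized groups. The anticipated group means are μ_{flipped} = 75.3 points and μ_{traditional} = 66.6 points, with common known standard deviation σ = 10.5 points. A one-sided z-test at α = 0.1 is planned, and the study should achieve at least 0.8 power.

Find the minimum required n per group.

n = 14 per group

Standardized effect: d = |μ_{flipped} − μ_{traditional}| / σ = |75.3 − 66.6| / 10.5 = 0.8286
For power 0.8 need Φ(δ − z_{0.1}) = 0.8, so δ = z_{0.1} + z_{0.20} = 1.282 + 0.842 = 2.123.
δ = d·√(n/2) ⇒ n = 2(δ/d)² = 2 × (2.123 / 0.8286)² = 13.13.
Round up to the next whole unit.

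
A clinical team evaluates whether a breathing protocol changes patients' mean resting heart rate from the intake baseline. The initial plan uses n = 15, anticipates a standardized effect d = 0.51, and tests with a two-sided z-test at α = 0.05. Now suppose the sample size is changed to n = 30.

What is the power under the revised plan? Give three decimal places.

Power ≈ 0.798

With n = 30: δ = d·√n = 0.51 × √30 = 2.7934. Critical value z_{0.025} = 1.960.
Revised power = Φ(δ − 1.960) + Φ(−δ − 1.960) = Φ(0.833) + Φ(-4.753) = 0.7977 + 0.0000 = 0.7977.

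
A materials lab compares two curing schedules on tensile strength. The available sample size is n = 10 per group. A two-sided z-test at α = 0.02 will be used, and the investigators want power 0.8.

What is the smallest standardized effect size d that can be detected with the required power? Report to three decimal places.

Need Φ(δ − 2.326) = 0.8, so δ = 2.326 + 0.842 = 3.168.
(Lower-tail contribution to power is negligible for δ > 0.)
δ = d·√(n/2) ⇒ d = δ/√(n/2) = 3.168/√(10/2) = 1.4168.

d ≈ 1.417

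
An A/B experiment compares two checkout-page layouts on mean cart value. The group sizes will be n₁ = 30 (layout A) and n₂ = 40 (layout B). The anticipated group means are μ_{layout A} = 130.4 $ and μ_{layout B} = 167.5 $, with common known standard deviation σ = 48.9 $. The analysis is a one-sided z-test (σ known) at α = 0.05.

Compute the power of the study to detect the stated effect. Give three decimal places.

Power ≈ 0.933

Standardized effect: d = |μ_{layout A} − μ_{layout B}| / σ = |130.4 − 167.5| / 48.9 = 0.7587
Noncentrality parameter: δ = d / √(1/n₁ + 1/n₂) = 0.7587 / √(1/30 + 1/40) = 3.1413
Critical value for a one-sided test at α = 0.05: z_α = 1.645.
Power = Φ(δ − 1.645) = Φ(1.496) = 0.9327.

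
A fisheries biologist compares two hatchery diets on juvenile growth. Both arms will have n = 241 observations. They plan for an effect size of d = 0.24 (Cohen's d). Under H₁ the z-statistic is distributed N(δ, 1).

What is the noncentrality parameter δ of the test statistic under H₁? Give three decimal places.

δ = d·√(n/2) = 0.24 × √(241/2) = 2.6345

δ ≈ 2.635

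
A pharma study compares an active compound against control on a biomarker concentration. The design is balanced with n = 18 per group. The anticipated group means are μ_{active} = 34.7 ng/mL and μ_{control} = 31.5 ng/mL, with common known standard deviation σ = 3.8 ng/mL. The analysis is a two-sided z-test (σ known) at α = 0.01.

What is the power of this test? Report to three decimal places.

Standardized effect: d = |μ_{active} − μ_{control}| / σ = |34.7 − 31.5| / 3.8 = 0.8421
Noncentrality parameter: λ = d·√(n/2) = 0.8421 × √(18/2) = 2.5263
Critical value for a two-sided test at α = 0.01: z_{α/2} = 2.576.
Power = Φ(λ − 2.576) + Φ(−λ − 2.576) = Φ(-0.050) + Φ(-5.102) = 0.4803 + 0.0000 = 0.4803.

Power ≈ 0.480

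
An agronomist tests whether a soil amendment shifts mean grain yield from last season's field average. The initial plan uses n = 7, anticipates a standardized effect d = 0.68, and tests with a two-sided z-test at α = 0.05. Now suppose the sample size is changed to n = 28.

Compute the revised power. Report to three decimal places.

Power ≈ 0.949

With n = 28: δ = d·√n = 0.68 × √28 = 3.5982. Critical value z_{0.025} = 1.960.
Revised power = Φ(δ − 1.960) + Φ(−δ − 1.960) = Φ(1.638) + Φ(-5.558) = 0.9493 + 0.0000 = 0.9493.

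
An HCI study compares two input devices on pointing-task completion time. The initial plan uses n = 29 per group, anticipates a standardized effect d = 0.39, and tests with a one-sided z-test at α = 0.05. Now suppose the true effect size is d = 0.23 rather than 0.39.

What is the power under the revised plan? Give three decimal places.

Power ≈ 0.221

With d = 0.23: δ = d·√(n/2) = 0.23 × √(29/2) = 0.8758. Critical value z_{0.05} = 1.645.
Revised power = Φ(δ − 1.645) = Φ(-0.769) = 0.2209.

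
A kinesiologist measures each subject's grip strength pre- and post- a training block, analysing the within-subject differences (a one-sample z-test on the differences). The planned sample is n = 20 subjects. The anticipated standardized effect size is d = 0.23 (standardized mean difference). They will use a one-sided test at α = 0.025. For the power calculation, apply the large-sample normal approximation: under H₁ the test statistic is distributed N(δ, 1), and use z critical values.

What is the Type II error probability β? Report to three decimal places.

β ≈ 0.824

Noncentrality parameter: δ = d·√n = 0.23 × √20 = 1.0286
Critical value for a one-sided test at α = 0.025: z_α = 1.960.
Power = Φ(δ − 1.960) = Φ(-0.931) = 0.1758.
Type II error: β = 1 − power = 1 − 0.1758 = 0.8242.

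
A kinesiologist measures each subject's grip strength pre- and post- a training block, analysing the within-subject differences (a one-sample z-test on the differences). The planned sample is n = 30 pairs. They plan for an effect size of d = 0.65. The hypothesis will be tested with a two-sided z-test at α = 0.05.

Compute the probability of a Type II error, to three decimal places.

β ≈ 0.055

Noncentrality parameter: δ = d·√n = 0.65 × √30 = 3.5602
Two-sided α = 0.05 → critical value z_{0.025} = 1.960.
Power = Φ(δ − 1.960) + Φ(−δ − 1.960) = Φ(1.600) + Φ(-5.520) = 0.9452 + 0.0000 = 0.9452.
Type II error: β = 1 − power = 1 − 0.9452 = 0.0548.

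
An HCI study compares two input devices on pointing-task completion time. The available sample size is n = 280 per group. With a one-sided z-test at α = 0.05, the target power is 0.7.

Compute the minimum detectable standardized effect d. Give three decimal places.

Need Φ(δ − 1.645) = 0.7, so δ = 1.645 + 0.524 = 2.169.
δ = d·√(n/2) ⇒ d = δ/√(n/2) = 2.169/√(280/2) = 0.1833.

d ≈ 0.183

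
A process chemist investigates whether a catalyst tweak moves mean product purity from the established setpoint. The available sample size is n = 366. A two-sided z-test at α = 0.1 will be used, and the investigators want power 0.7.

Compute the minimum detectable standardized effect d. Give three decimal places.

Required noncentrality: δ = z_{0.05} + z_{0.30} = 1.645 + 0.524 = 2.169.
(The second rejection-region term Φ(−δ − z_{α/2}) is negligible and dropped.)
δ = d·√n ⇒ d = δ/√n = 2.169/√366 = 0.1134.

d ≈ 0.113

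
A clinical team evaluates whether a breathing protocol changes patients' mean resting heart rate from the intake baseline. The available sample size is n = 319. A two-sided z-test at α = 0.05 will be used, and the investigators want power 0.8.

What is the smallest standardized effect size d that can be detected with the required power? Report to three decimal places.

Required noncentrality: δ = z_{0.025} + z_{0.20} = 1.960 + 0.842 = 2.802.
(The second rejection-region term Φ(−δ − z_{α/2}) is negligible and dropped.)
δ = d·√n ⇒ d = δ/√n = 2.802/√319 = 0.1569.

d ≈ 0.157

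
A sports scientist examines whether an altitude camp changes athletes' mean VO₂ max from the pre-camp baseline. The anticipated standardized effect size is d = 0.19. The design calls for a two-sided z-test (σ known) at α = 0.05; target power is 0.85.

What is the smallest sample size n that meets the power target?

Set Φ(δ − 1.960) = 0.85; then δ − 1.960 = Φ⁻¹(0.85) = 1.036, giving δ = 2.996.
(Ignoring the negligible lower-tail rejection probability gives the usual closed-form inversion.)
δ = d·√n ⇒ n = (δ/d)² = (2.996 / 0.19)² = 248.71.
Rounding up, n = 249.

n = 249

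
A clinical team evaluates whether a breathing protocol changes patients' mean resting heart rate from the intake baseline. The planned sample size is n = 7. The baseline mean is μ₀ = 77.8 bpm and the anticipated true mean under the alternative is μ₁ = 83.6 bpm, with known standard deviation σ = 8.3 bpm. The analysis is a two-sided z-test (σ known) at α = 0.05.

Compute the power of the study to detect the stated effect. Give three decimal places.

Power ≈ 0.456

Standardized effect: d = |μ₁ − μ₀| / σ = |83.6 − 77.8| / 8.3 = 0.6988
Noncentrality parameter: δ = d·√n = 0.6988 × √7 = 1.8488
Two-sided α = 0.05 → critical value z_{0.025} = 1.960.
Power = Φ(δ − 1.960) + Φ(−δ − 1.960) = Φ(-0.111) + Φ(-3.809) = 0.4558 + 0.0001 = 0.4558.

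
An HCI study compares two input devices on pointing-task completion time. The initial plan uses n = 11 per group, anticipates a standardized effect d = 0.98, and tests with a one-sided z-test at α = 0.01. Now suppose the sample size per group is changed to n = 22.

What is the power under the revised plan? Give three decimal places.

With n = 22 per group: δ = d·√(n/2) = 0.98 × √(22/2) = 3.2503. Critical value z_{0.01} = 2.326.
Revised power = P(Z > 2.326 − δ) = Φ(0.924) = 0.8222.

Power ≈ 0.822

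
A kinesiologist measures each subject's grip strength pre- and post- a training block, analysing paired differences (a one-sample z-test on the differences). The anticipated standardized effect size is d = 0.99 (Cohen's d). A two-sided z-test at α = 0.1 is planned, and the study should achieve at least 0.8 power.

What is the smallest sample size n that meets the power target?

Set Φ(δ − 1.645) = 0.8; then δ − 1.645 = Φ⁻¹(0.8) = 0.842, giving δ = 2.486.
(For δ > 0 the lower-tail rejection region contributes negligibly to power, so the one-term inversion is standard.)
δ = d·√n ⇒ n = (δ/d)² = (2.486 / 0.99)² = 6.31.
Rounding up, n = 7.

n = 7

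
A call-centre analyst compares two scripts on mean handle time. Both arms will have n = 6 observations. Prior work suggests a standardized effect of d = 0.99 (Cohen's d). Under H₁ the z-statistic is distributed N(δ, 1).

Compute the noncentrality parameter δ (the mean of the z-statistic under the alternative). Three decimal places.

δ ≈ 1.715

δ = d·√(n/2) = 0.99 × √(6/2) = 1.7147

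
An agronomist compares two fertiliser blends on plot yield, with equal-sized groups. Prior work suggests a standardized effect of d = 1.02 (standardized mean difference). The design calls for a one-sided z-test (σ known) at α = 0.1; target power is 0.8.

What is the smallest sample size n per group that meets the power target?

For power 0.8 need Φ(δ − z_{0.1}) = 0.8, so δ = z_{0.1} + z_{0.20} = 1.282 + 0.842 = 2.123.
δ = d·√(n/2) ⇒ n = 2(δ/d)² = 2 × (2.123 / 1.02)² = 8.67.
Rounding up, n = 9 per group.

n = 9 per group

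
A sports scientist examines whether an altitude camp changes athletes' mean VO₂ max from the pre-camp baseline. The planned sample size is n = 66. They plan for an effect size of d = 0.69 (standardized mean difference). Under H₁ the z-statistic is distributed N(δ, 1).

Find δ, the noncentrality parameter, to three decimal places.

The noncentrality parameter scales effect size by the design's sample-size factor: δ = d·√n = 0.69 × √66 = 5.6056

δ ≈ 5.606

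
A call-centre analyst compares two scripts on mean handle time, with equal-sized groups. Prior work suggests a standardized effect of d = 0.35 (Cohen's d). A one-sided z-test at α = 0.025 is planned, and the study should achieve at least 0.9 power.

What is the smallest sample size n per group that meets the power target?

Set Φ(δ − 1.960) = 0.9; then δ − 1.960 = Φ⁻¹(0.9) = 1.282, giving δ = 3.242.
δ = d·√(n/2) ⇒ n = 2(δ/d)² = 2 × (3.242 / 0.35)² = 171.55.
Round up to the next whole unit.

n = 172 per group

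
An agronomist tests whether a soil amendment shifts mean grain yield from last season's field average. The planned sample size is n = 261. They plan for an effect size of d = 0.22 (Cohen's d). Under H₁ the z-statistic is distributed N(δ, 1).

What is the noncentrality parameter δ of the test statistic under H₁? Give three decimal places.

δ ≈ 3.554

The noncentrality parameter scales effect size by the design's sample-size factor: δ = d·√n = 0.22 × √261 = 3.5542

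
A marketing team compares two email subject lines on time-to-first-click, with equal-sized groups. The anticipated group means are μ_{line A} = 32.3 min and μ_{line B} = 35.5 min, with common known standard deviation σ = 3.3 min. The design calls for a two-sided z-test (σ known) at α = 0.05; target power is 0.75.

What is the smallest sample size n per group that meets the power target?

Standardized effect: d = |μ_{line A} − μ_{line B}| / σ = |32.3 − 35.5| / 3.3 = 0.9697
For power 0.75 need Φ(δ − z_{0.025}) = 0.75, so δ = z_{0.025} + z_{0.25} = 1.960 + 0.674 = 2.634.
(For δ > 0 the lower-tail rejection region contributes negligibly to power, so the one-term inversion is standard.)
δ = d·√(n/2) ⇒ n = 2(δ/d)² = 2 × (2.634 / 0.9697)² = 14.76.
Rounding up, n = 15 per group.

n = 15 per group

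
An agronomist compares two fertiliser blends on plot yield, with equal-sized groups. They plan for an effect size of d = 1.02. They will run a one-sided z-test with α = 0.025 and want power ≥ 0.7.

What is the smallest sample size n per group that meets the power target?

n = 12 per group

Set Φ(δ − 1.960) = 0.7; then δ − 1.960 = Φ⁻¹(0.7) = 0.524, giving δ = 2.484.
δ = d·√(n/2) ⇒ n = 2(δ/d)² = 2 × (2.484 / 1.02)² = 11.86.
Round up to the next whole unit.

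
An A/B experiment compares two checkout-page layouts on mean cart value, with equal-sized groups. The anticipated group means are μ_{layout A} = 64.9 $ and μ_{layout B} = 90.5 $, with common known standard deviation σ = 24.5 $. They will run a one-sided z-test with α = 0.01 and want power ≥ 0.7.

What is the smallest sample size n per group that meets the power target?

Standardized effect: d = |μ_{layout A} − μ_{layout B}| / σ = |64.9 − 90.5| / 24.5 = 1.0449
For power 0.7 need Φ(δ − z_{0.01}) = 0.7, so δ = z_{0.01} + z_{0.30} = 2.326 + 0.524 = 2.851.
δ = d·√(n/2) ⇒ n = 2(δ/d)² = 2 × (2.851 / 1.0449)² = 14.89.
Round up to the next whole unit.

n = 15 per group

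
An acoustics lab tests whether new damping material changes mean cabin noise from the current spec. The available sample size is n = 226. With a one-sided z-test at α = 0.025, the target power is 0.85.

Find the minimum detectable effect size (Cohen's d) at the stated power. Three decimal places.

Need Φ(δ − 1.960) = 0.85, so δ = 1.960 + 1.036 = 2.996.
δ = d·√n ⇒ d = δ/√n = 2.996/√226 = 0.1993.

d ≈ 0.199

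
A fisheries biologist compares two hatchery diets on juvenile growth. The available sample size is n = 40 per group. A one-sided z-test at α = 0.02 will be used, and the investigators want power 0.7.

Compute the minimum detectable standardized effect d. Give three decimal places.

Need Φ(δ − 2.054) = 0.7, so δ = 2.054 + 0.524 = 2.578.
δ = d·√(n/2) ⇒ d = δ/√(n/2) = 2.578/√(40/2) = 0.5765.

d ≈ 0.576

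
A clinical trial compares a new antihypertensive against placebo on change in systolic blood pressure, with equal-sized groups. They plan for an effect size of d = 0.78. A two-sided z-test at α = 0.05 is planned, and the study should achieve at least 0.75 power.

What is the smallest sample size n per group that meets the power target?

For power 0.75 need Φ(δ − z_{0.025}) = 0.75, so δ = z_{0.025} + z_{0.25} = 1.960 + 0.674 = 2.634.
(The Φ(−δ − z_{α/2}) term is vanishingly small for δ > 0 and is dropped in the standard sample-size formula.)
δ = d·√(n/2) ⇒ n = 2(δ/d)² = 2 × (2.634 / 0.78)² = 22.82.
Rounding up, n = 23 per group.

n = 23 per group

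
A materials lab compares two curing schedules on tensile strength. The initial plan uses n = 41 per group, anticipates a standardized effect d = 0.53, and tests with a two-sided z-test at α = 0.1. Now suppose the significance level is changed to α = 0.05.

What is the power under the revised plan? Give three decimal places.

Power ≈ 0.670

δ = d·√(n/2) = 0.53 × √(41/2) = 2.3997 (unchanged). New critical value: z_{0.025} = 1.960.
Revised power = Φ(δ − 1.960) + Φ(−δ − 1.960) = Φ(0.440) + Φ(-4.360) = 0.6699 + 0.0000 = 0.6699.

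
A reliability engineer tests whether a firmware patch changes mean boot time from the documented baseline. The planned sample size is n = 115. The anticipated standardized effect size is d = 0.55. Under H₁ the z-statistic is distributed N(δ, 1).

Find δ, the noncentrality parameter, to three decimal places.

δ = d·√n = 0.55 × √115 = 5.8981

δ ≈ 5.898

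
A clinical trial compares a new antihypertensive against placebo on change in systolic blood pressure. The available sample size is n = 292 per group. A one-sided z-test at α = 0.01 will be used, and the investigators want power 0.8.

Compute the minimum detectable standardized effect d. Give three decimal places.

Need Φ(δ − 2.326) = 0.8, so δ = 2.326 + 0.842 = 3.168.
δ = d·√(n/2) ⇒ d = δ/√(n/2) = 3.168/√(292/2) = 0.2622.

d ≈ 0.262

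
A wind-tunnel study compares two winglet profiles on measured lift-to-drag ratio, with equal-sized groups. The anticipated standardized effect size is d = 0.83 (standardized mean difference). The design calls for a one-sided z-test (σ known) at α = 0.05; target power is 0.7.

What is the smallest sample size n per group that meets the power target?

For power 0.7 need Φ(δ − z_{0.05}) = 0.7, so δ = z_{0.05} + z_{0.30} = 1.645 + 0.524 = 2.169.
δ = d·√(n/2) ⇒ n = 2(δ/d)² = 2 × (2.169 / 0.83)² = 13.66.
Rounding up, n = 14 per group.

n = 14 per group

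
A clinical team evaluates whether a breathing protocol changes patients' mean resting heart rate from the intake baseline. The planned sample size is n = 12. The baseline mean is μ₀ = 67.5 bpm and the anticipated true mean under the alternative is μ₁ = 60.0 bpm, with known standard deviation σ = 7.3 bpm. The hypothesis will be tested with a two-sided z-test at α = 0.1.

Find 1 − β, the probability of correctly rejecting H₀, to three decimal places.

Standardized effect: d = |μ₁ − μ₀| / σ = |60.0 − 67.5| / 7.3 = 1.0274
Noncentrality parameter: δ = d·√n = 1.0274 × √12 = 3.5590
Critical value for a two-sided test at α = 0.1: z_{α/2} = 1.645.
Power = Φ(δ − 1.645) + Φ(−δ − 1.645) = Φ(1.914) + Φ(-5.204) = 0.9722 + 0.0000 = 0.9722.

Power ≈ 0.972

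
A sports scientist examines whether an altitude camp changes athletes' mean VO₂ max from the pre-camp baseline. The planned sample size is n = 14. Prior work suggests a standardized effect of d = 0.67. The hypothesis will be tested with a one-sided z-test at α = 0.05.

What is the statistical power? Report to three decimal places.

Power ≈ 0.806

Noncentrality parameter: δ = d·√n = 0.67 × √14 = 2.5069
One-sided α = 0.05 → critical value z_{0.05} = 1.645.
Power = Φ(δ − 1.645) = Φ(0.862) = 0.8057.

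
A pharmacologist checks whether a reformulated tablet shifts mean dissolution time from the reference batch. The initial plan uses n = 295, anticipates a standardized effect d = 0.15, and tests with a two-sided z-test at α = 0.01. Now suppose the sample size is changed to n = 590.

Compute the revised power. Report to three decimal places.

Power ≈ 0.857

With n = 590: δ = d·√n = 0.15 × √590 = 3.6435. Critical value z_{0.005} = 2.576.
Revised power = Φ(δ − 2.576) + Φ(−δ − 2.576) = Φ(1.068) + Φ(-6.219) = 0.8572 + 0.0000 = 0.8572.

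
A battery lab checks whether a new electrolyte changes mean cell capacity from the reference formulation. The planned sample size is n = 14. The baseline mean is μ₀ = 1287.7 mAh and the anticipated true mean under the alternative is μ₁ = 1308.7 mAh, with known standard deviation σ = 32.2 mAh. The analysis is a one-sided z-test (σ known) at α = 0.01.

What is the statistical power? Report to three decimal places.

Standardized effect: d = |μ₁ − μ₀| / σ = |1308.7 − 1287.7| / 32.2 = 0.6522
Noncentrality parameter: δ = d·√n = 0.6522 × √14 = 2.4402
Critical value for a one-sided test at α = 0.01: z_α = 2.326.
Power = Φ(δ − 2.326) = Φ(0.114) = 0.5453.

Power ≈ 0.545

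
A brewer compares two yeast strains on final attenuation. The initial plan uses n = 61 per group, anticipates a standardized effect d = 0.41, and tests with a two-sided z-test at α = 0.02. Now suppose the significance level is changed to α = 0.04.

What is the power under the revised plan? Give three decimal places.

Power ≈ 0.583

δ = d·√(n/2) = 0.41 × √(61/2) = 2.2643 (unchanged). New critical value: z_{0.02} = 2.054.
Revised power = Φ(δ − 2.054) + Φ(−δ − 2.054) = Φ(0.211) + Φ(-4.318) = 0.5834 + 0.0000 = 0.5834.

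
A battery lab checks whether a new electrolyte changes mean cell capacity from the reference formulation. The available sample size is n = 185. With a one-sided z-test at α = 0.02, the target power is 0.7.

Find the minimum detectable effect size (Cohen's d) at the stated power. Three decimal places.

d ≈ 0.190

Required noncentrality: δ = z_{0.02} + z_{0.30} = 2.054 + 0.524 = 2.578.
δ = d·√n ⇒ d = δ/√n = 2.578/√185 = 0.1895.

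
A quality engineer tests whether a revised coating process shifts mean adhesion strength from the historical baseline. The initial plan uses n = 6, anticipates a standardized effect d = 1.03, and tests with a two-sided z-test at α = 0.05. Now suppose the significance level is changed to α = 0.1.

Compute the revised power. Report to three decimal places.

Power ≈ 0.810

δ = d·√n = 1.03 × √6 = 2.5230 (unchanged). New critical value: z_{0.05} = 1.645.
Revised power = Φ(δ − 1.645) + Φ(−δ − 1.645) = Φ(0.878) + Φ(-4.168) = 0.8101 + 0.0000 = 0.8101.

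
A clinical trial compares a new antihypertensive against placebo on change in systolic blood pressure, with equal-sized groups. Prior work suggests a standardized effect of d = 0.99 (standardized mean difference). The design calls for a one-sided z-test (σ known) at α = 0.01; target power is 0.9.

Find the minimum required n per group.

For power 0.9 need Φ(δ − z_{0.01}) = 0.9, so δ = z_{0.01} + z_{0.10} = 2.326 + 1.282 = 3.608.
δ = d·√(n/2) ⇒ n = 2(δ/d)² = 2 × (3.608 / 0.99)² = 26.56.
Round up to the next whole unit.

n = 27 per group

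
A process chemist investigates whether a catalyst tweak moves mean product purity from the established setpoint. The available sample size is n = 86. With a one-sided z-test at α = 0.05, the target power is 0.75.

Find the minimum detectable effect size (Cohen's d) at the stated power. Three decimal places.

Need Φ(δ − 1.645) = 0.75, so δ = 1.645 + 0.674 = 2.319.
δ = d·√n ⇒ d = δ/√n = 2.319/√86 = 0.2501.

d ≈ 0.250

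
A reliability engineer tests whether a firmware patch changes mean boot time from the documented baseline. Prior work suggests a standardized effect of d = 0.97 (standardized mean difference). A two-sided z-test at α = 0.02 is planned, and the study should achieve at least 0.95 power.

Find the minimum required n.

For power 0.95 need Φ(δ − z_{0.01}) = 0.95, so δ = z_{0.01} + z_{0.05} = 2.326 + 1.645 = 3.971.
(The Φ(−δ − z_{α/2}) term is vanishingly small for δ > 0 and is dropped in the standard sample-size formula.)
δ = d·√n ⇒ n = (δ/d)² = (3.971 / 0.97)² = 16.76.
Rounding up, n = 17.

n = 17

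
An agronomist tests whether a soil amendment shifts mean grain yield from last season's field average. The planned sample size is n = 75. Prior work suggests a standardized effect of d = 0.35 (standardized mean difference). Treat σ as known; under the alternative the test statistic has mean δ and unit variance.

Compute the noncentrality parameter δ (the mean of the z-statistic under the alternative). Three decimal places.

δ = d·√n = 0.35 × √75 = 3.0311

δ ≈ 3.031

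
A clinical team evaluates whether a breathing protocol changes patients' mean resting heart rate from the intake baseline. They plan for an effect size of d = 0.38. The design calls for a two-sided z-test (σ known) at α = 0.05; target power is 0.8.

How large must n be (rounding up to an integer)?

n = 55

For power 0.8 need Φ(δ − z_{0.025}) = 0.8, so δ = z_{0.025} + z_{0.20} = 1.960 + 0.842 = 2.802.
(The Φ(−δ − z_{α/2}) term is vanishingly small for δ > 0 and is dropped in the standard sample-size formula.)
δ = d·√n ⇒ n = (δ/d)² = (2.802 / 0.38)² = 54.36.
Rounding up, n = 55.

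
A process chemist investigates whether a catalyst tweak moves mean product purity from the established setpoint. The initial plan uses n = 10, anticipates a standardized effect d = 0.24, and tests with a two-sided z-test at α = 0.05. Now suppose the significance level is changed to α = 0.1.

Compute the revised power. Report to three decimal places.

Power ≈ 0.196

δ = d·√n = 0.24 × √10 = 0.7589 (unchanged). New critical value: z_{0.05} = 1.645.
Revised power = Φ(δ − 1.645) + Φ(−δ − 1.645) = Φ(-0.886) + Φ(-2.404) = 0.1878 + 0.0081 = 0.1959.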